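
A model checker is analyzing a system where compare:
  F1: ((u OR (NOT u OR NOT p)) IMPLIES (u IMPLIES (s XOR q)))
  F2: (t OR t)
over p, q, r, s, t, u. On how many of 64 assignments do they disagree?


F1 = ((u OR (NOT u OR NOT p)) IMPLIES (u IMPLIES (s XOR q)))
F2 = (t OR t)
Evaluate both on each of 64 rows (bits = p,q,r,s,t,u):
  row 0 [000000]: F1=1 F2=0 (differ) -> 1
  row 1 [000001]: F1=0 F2=0 -> 0
  row 2 [000010]: F1=1 F2=1 -> 0
  row 3 [000011]: F1=0 F2=1 (differ) -> 1
  row 4 [000100]: F1=1 F2=0 (differ) -> 1
  (every remaining row is evaluated the same way; all 64 results are listed next)
Full result column, 8 rows per line (p,q,r fixed per line; s,t,u runs 000..111 left to right):
  rows 0-7 [p,q,r=000]: 10011100  (ones: 4)
  rows 8-15 [p,q,r=001]: 10011100  (ones: 4)
  rows 16-23 [p,q,r=010]: 11001001  (ones: 4)
  rows 24-31 [p,q,r=011]: 11001001  (ones: 4)
  rows 32-39 [p,q,r=100]: 10011100  (ones: 4)
  rows 40-47 [p,q,r=101]: 10011100  (ones: 4)
  rows 48-55 [p,q,r=110]: 11001001  (ones: 4)
  rows 56-63 [p,q,r=111]: 11001001  (ones: 4)
Disagreements = 4+4+4+4+4+4+4+4 = 32

32


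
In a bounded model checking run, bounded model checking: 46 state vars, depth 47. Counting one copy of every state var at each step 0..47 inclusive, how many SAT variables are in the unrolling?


BMC unrolls to depth k, creating one copy of each state var for steps 0..k.
Step count = 47 + 1 = 48 (steps 0 through 47)
Vars per step = 46
Total = 46 * 48 = 2208

2208


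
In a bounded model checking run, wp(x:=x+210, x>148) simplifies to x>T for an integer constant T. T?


Formula: wp(x:=E, P) = P[E/x] (substitute E for x in postcondition)
Step 1: Postcondition: x>148
Step 2: Substitute x+210 for x: x+210>148
Step 3: Solve for x: x > 148-210 = -62

-62


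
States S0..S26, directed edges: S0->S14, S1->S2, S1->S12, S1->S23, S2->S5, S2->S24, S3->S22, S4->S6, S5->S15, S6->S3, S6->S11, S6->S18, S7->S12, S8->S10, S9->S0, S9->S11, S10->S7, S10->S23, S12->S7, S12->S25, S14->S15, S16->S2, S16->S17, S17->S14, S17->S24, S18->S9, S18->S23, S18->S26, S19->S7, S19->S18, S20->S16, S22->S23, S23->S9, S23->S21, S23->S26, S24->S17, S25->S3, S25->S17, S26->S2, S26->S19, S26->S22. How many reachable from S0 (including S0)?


BFS from S0:
  layer 0: {S0}
  layer 1: {S14}
  layer 2: {S15}
Reachable set: {S0, S14, S15}
Count = 3

3


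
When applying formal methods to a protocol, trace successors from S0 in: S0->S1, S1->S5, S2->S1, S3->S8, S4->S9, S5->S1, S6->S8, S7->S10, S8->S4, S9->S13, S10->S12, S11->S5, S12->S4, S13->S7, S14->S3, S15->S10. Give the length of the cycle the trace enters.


Trace from S0 until a state repeats:
  S0 -> S1 -> S5 -> S1
S1 first seen at step 1, revisited at step 3.
Cycle length = 3 - 1 = 2

2


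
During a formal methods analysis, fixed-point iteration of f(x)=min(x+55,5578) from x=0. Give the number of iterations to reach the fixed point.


Step 1: x=0, cap=5578, increment=55
Step 2: x grows by 55 each step until capped at 5578; fixed point is x=5578
Step 3: iterations = ceil(5578/55) = 102

102


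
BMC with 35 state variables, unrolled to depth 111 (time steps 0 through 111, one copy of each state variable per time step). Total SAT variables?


BMC unrolls to depth k, creating one copy of each state var for steps 0..k.
Step count = 111 + 1 = 112 (steps 0 through 111)
Vars per step = 35
Total = 35 * 112 = 3920

3920


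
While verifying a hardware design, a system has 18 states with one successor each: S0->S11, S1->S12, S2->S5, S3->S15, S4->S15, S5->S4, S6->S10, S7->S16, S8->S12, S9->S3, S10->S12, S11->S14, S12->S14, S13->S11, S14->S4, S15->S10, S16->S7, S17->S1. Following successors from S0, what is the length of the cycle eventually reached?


Trace from S0 until a state repeats:
  S0 -> S11 -> S14 -> S4 -> S15 -> S10 -> S12 -> S14
S14 first seen at step 2, revisited at step 7.
Cycle length = 7 - 2 = 5

5


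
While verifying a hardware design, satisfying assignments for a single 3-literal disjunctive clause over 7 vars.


Step 1: Total=2^7=128
Step 2: Unsat when all 3 false: 2^4=16
Step 3: Sat=128-16=112

112


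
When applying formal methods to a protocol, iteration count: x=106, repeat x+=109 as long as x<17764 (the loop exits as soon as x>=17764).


Step 1: x goes from 106 toward 17764 by 109; the body runs while x<17764, so iterations = ceil((bound-start)/step)
Step 2: Distance=17658
Step 3: ceil(17658/109)=162

162


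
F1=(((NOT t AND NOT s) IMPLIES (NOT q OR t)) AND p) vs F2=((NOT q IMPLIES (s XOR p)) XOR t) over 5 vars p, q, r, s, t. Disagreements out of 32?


F1 = (((NOT t AND NOT s) IMPLIES (NOT q OR t)) AND p)
F2 = ((NOT q IMPLIES (s XOR p)) XOR t)
Evaluate both on each of 32 rows (bits = p,q,r,s,t):
  row 0 [00000]: F1=0 F2=0 -> 0
  row 1 [00001]: F1=0 F2=1 (differ) -> 1
  row 2 [00010]: F1=0 F2=1 (differ) -> 1
  row 3 [00011]: F1=0 F2=0 -> 0
  row 4 [00100]: F1=0 F2=0 -> 0
  row 5 [00101]: F1=0 F2=1 (differ) -> 1
  row 6 [00110]: F1=0 F2=1 (differ) -> 1
  row 7 [00111]: F1=0 F2=0 -> 0
  row 8 [01000]: F1=0 F2=1 (differ) -> 1
  row 9 [01001]: F1=0 F2=0 -> 0
  row 10 [01010]: F1=0 F2=1 (differ) -> 1
  row 11 [01011]: F1=0 F2=0 -> 0
  row 12 [01100]: F1=0 F2=1 (differ) -> 1
  row 13 [01101]: F1=0 F2=0 -> 0
  row 14 [01110]: F1=0 F2=1 (differ) -> 1
  row 15 [01111]: F1=0 F2=0 -> 0
  row 16 [10000]: F1=1 F2=1 -> 0
  row 17 [10001]: F1=1 F2=0 (differ) -> 1
  row 18 [10010]: F1=1 F2=0 (differ) -> 1
  row 19 [10011]: F1=1 F2=1 -> 0
  row 20 [10100]: F1=1 F2=1 -> 0
  row 21 [10101]: F1=1 F2=0 (differ) -> 1
  row 22 [10110]: F1=1 F2=0 (differ) -> 1
  row 23 [10111]: F1=1 F2=1 -> 0
  row 24 [11000]: F1=0 F2=1 (differ) -> 1
  row 25 [11001]: F1=1 F2=0 (differ) -> 1
  row 26 [11010]: F1=1 F2=1 -> 0
  row 27 [11011]: F1=1 F2=0 (differ) -> 1
  row 28 [11100]: F1=0 F2=1 (differ) -> 1
  row 29 [11101]: F1=1 F2=0 (differ) -> 1
  row 30 [11110]: F1=1 F2=1 -> 0
  row 31 [11111]: F1=1 F2=0 (differ) -> 1
Full result column, 8 rows per line (p,q fixed per line; r,s,t runs 000..111 left to right):
  rows 0-7 [p,q=00]: 01100110  (ones: 4)
  rows 8-15 [p,q=01]: 10101010  (ones: 4)
  rows 16-23 [p,q=10]: 01100110  (ones: 4)
  rows 24-31 [p,q=11]: 11011101  (ones: 6)
Disagreements = 4+4+4+6 = 18

18


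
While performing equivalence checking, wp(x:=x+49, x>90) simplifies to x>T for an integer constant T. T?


Formula: wp(x:=E, P) = P[E/x] (substitute E for x in postcondition)
Step 1: Postcondition: x>90
Step 2: Substitute x+49 for x: x+49>90
Step 3: Solve for x: x > 90-49 = 41

41


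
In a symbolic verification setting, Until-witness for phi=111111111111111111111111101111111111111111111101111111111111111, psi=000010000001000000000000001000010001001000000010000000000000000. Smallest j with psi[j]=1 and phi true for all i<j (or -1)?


(phi U psi) at 0: need smallest j with psi[j]=1 and phi[i]=1 for all i in [0,j).
Scan from step 0:
  step 0: phi=1, psi=0 -> continue
  step 1: phi=1, psi=0 -> continue
  step 2: phi=1, psi=0 -> continue
  step 3: phi=1, psi=0 -> continue
  step 4: psi=1 and phi held for [0,4) -> witness found
Witness step = 4

4


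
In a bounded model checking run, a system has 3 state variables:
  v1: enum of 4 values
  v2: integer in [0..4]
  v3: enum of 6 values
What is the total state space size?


State space = product of domain sizes of all variables.
Domain sizes:
  v1 (enum of 4 values): 4
  v2 (integer in [0..4]): 5
  v3 (enum of 6 values): 6
Product = 4 * 5 * 6 = 120

120


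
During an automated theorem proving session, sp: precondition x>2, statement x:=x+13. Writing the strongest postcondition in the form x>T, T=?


Formula: sp(P, x:=E) = exists old_x. (x = E[old_x/x]) AND P[old_x/x] (old_x is the value of x before the assignment; eliminate old_x by solving x = E[old_x/x] for old_x)
Step 1: Precondition P: x>2, i.e. old_x > 2
Step 2: Assignment gives x = old_x + 13, so old_x = x - 13
Step 3: Substitute into P: x - 13 > 2
Step 4: Simplify: x > 2+13 = 15

15


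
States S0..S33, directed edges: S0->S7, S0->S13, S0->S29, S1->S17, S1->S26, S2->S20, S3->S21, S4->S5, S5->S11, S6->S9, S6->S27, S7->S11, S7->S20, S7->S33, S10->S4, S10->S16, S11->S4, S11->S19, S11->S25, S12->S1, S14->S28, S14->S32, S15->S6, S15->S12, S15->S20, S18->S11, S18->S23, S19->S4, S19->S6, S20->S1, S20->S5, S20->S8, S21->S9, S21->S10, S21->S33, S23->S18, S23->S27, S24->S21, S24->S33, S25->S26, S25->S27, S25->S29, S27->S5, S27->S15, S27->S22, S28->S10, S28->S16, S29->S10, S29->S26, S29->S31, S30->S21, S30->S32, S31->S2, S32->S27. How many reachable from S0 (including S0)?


BFS from S0:
  layer 0: {S0}
  layer 1: {S7, S13, S29}
  layer 2: {S10, S11, S20, S26, S31, S33}
  layer 3: {S1, S2, S4, S5, S8, S16, S19, S25}
  layer 4: {S6, S17, S27}
  layer 5: {S9, S15, S22}
  layer 6: {S12}
Reachable set: {S0, S1, S2, S4, S5, S6, S7, S8, S9, S10, S11, S12, S13, S15, S16, S17, S19, S20, S22, S25, S26, S27, S29, S31, S33}
Count = 25

25


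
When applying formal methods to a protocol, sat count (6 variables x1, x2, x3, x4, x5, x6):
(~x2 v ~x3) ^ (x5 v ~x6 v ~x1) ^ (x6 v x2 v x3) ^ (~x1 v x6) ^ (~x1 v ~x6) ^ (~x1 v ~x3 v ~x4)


CNF with 6 clauses over 6 vars (64 assignments).
An assignment satisfies CNF iff every clause has >=1 true literal.
Check each row (bits = x1,x2,x3,x4,x5,x6; clause T/F shown):
  row 0 [000000]: clauses=TTFTTT -> 0
  row 1 [000001]: clauses=TTTTTT -> 1
  row 2 [000010]: clauses=TTFTTT -> 0
  row 3 [000011]: clauses=TTTTTT -> 1
  row 4 [000100]: clauses=TTFTTT -> 0
  (every remaining row is evaluated the same way; all 64 results are listed next)
Full result column, 8 rows per line (x1,x2,x3 fixed per line; x4,x5,x6 runs 000..111 left to right):
  rows 0-7 [x1,x2,x3=000]: 01010101  (ones: 4)
  rows 8-15 [x1,x2,x3=001]: 11111111  (ones: 8)
  rows 16-23 [x1,x2,x3=010]: 11111111  (ones: 8)
  rows 24-31 [x1,x2,x3=011]: 00000000  (ones: 0)
  rows 32-39 [x1,x2,x3=100]: 00000000  (ones: 0)
  rows 40-47 [x1,x2,x3=101]: 00000000  (ones: 0)
  rows 48-55 [x1,x2,x3=110]: 00000000  (ones: 0)
  rows 56-63 [x1,x2,x3=111]: 00000000  (ones: 0)
Satisfying assignments = 4+8+8+0+0+0+0+0 = 20

20


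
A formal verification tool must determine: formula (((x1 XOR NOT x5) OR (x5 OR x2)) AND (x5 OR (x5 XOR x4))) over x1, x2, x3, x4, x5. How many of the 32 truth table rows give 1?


Formula: (((x1 XOR NOT x5) OR (x5 OR x2)) AND (x5 OR (x5 XOR x4))) over 5 vars (32 rows)
Evaluate each row (x1, x2, x3, x4, x5 as bits, MSB first):
  row 0 [00000]: (((0 XOR NOT 0) OR (0 OR 0)) AND (0 OR (0 XOR 0))) -> 0
  row 1 [00001]: (((0 XOR NOT 1) OR (1 OR 0)) AND (1 OR (1 XOR 0))) -> 1
  row 2 [00010]: (((0 XOR NOT 0) OR (0 OR 0)) AND (0 OR (0 XOR 1))) -> 1
  row 3 [00011]: (((0 XOR NOT 1) OR (1 OR 0)) AND (1 OR (1 XOR 1))) -> 1
  row 4 [00100]: (((0 XOR NOT 0) OR (0 OR 0)) AND (0 OR (0 XOR 0))) -> 0
  row 5 [00101]: (((0 XOR NOT 1) OR (1 OR 0)) AND (1 OR (1 XOR 0))) -> 1
  row 6 [00110]: (((0 XOR NOT 0) OR (0 OR 0)) AND (0 OR (0 XOR 1))) -> 1
  row 7 [00111]: (((0 XOR NOT 1) OR (1 OR 0)) AND (1 OR (1 XOR 1))) -> 1
  row 8 [01000]: (((0 XOR NOT 0) OR (0 OR 1)) AND (0 OR (0 XOR 0))) -> 0
  row 9 [01001]: (((0 XOR NOT 1) OR (1 OR 1)) AND (1 OR (1 XOR 0))) -> 1
  row 10 [01010]: (((0 XOR NOT 0) OR (0 OR 1)) AND (0 OR (0 XOR 1))) -> 1
  row 11 [01011]: (((0 XOR NOT 1) OR (1 OR 1)) AND (1 OR (1 XOR 1))) -> 1
  row 12 [01100]: (((0 XOR NOT 0) OR (0 OR 1)) AND (0 OR (0 XOR 0))) -> 0
  row 13 [01101]: (((0 XOR NOT 1) OR (1 OR 1)) AND (1 OR (1 XOR 0))) -> 1
  row 14 [01110]: (((0 XOR NOT 0) OR (0 OR 1)) AND (0 OR (0 XOR 1))) -> 1
  row 15 [01111]: (((0 XOR NOT 1) OR (1 OR 1)) AND (1 OR (1 XOR 1))) -> 1
  row 16 [10000]: (((1 XOR NOT 0) OR (0 OR 0)) AND (0 OR (0 XOR 0))) -> 0
  row 17 [10001]: (((1 XOR NOT 1) OR (1 OR 0)) AND (1 OR (1 XOR 0))) -> 1
  row 18 [10010]: (((1 XOR NOT 0) OR (0 OR 0)) AND (0 OR (0 XOR 1))) -> 0
  row 19 [10011]: (((1 XOR NOT 1) OR (1 OR 0)) AND (1 OR (1 XOR 1))) -> 1
  row 20 [10100]: (((1 XOR NOT 0) OR (0 OR 0)) AND (0 OR (0 XOR 0))) -> 0
  row 21 [10101]: (((1 XOR NOT 1) OR (1 OR 0)) AND (1 OR (1 XOR 0))) -> 1
  row 22 [10110]: (((1 XOR NOT 0) OR (0 OR 0)) AND (0 OR (0 XOR 1))) -> 0
  row 23 [10111]: (((1 XOR NOT 1) OR (1 OR 0)) AND (1 OR (1 XOR 1))) -> 1
  row 24 [11000]: (((1 XOR NOT 0) OR (0 OR 1)) AND (0 OR (0 XOR 0))) -> 0
  row 25 [11001]: (((1 XOR NOT 1) OR (1 OR 1)) AND (1 OR (1 XOR 0))) -> 1
  row 26 [11010]: (((1 XOR NOT 0) OR (0 OR 1)) AND (0 OR (0 XOR 1))) -> 1
  row 27 [11011]: (((1 XOR NOT 1) OR (1 OR 1)) AND (1 OR (1 XOR 1))) -> 1
  row 28 [11100]: (((1 XOR NOT 0) OR (0 OR 1)) AND (0 OR (0 XOR 0))) -> 0
  row 29 [11101]: (((1 XOR NOT 1) OR (1 OR 1)) AND (1 OR (1 XOR 0))) -> 1
  row 30 [11110]: (((1 XOR NOT 0) OR (0 OR 1)) AND (0 OR (0 XOR 1))) -> 1
  row 31 [11111]: (((1 XOR NOT 1) OR (1 OR 1)) AND (1 OR (1 XOR 1))) -> 1
Full result column, 8 rows per line (x1,x2 fixed per line; x3,x4,x5 runs 000..111 left to right):
  rows 0-7 [x1,x2=00]: 01110111  (ones: 6)
  rows 8-15 [x1,x2=01]: 01110111  (ones: 6)
  rows 16-23 [x1,x2=10]: 01010101  (ones: 4)
  rows 24-31 [x1,x2=11]: 01110111  (ones: 6)
Count of 1-rows = 6+6+4+6 = 22

22


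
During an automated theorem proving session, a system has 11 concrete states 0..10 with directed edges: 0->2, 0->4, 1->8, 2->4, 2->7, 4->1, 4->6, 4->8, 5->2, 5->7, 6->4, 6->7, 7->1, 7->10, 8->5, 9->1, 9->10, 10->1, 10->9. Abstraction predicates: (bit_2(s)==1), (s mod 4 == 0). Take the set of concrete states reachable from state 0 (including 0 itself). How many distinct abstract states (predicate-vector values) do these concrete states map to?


BFS from 0:
Concrete reachable: {0, 1, 2, 4, 5, 6, 7, 8, 9, 10}
Abstract via predicates (bit_2(s)==1), (s mod 4 == 0):
  (0,0) <- {1, 2, 9, 10}
  (0,1) <- {0, 8}
  (1,0) <- {5, 6, 7}
  (1,1) <- {4}
Distinct abstract states = 4

4


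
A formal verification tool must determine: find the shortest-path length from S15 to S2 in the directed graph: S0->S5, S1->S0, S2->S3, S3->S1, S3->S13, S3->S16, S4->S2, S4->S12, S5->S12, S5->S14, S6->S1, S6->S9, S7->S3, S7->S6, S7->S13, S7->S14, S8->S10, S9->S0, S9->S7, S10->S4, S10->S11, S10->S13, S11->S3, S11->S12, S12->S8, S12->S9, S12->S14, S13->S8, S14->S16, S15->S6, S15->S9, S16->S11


BFS layer-by-layer from S15:
  dist 0: {S15}
  dist 1: {S6, S9}
  dist 2: {S0, S1, S7}
  dist 3: {S3, S5, S13, S14}
  dist 4: {S8, S12, S16}
  dist 5: {S10, S11}
  dist 6: {S4}
  dist 7: {S2}
  -> S2 reached at distance 7
Shortest path length = 7

7


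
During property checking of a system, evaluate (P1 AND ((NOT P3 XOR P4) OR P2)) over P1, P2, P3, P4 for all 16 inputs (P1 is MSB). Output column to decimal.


Formula: (P1 AND ((NOT P3 XOR P4) OR P2)) over P1, P2, P3, P4 (16 rows)
Evaluate each row (bits = P1,P2,P3,P4, MSB first):
  row 0 [0000]: (0 AND ((NOT 0 XOR 0) OR 0)) -> 0
  row 1 [0001]: (0 AND ((NOT 0 XOR 1) OR 0)) -> 0
  row 2 [0010]: (0 AND ((NOT 1 XOR 0) OR 0)) -> 0
  row 3 [0011]: (0 AND ((NOT 1 XOR 1) OR 0)) -> 0
  row 4 [0100]: (0 AND ((NOT 0 XOR 0) OR 1)) -> 0
  row 5 [0101]: (0 AND ((NOT 0 XOR 1) OR 1)) -> 0
  row 6 [0110]: (0 AND ((NOT 1 XOR 0) OR 1)) -> 0
  row 7 [0111]: (0 AND ((NOT 1 XOR 1) OR 1)) -> 0
  row 8 [1000]: (1 AND ((NOT 0 XOR 0) OR 0)) -> 1
  row 9 [1001]: (1 AND ((NOT 0 XOR 1) OR 0)) -> 0
  row 10 [1010]: (1 AND ((NOT 1 XOR 0) OR 0)) -> 0
  row 11 [1011]: (1 AND ((NOT 1 XOR 1) OR 0)) -> 1
  row 12 [1100]: (1 AND ((NOT 0 XOR 0) OR 1)) -> 1
  row 13 [1101]: (1 AND ((NOT 0 XOR 1) OR 1)) -> 1
  row 14 [1110]: (1 AND ((NOT 1 XOR 0) OR 1)) -> 1
  row 15 [1111]: (1 AND ((NOT 1 XOR 1) OR 1)) -> 1
Full result column, 4 rows per line (P1,P2 fixed per line; P3,P4 runs 00..11 left to right):
  rows 0-3 [P1,P2=00]: 0000  = hex 0
  rows 4-7 [P1,P2=01]: 0000  = hex 0
  rows 8-11 [P1,P2=10]: 1001  = hex 9
  rows 12-15 [P1,P2=11]: 1111  = hex F
Output column (row 0 .. row 15) = 0000000010011111
Output column grouped in 4s = 0000 0000 1001 1111 = 0x009F
Convert to decimal digit by digit (value = value*16 + digit):
  0 -> 0
  0*16 + 0 = 0
  0*16 + 9 = 9
  9*16 + 15 (F) = 159
Decimal = 159

159


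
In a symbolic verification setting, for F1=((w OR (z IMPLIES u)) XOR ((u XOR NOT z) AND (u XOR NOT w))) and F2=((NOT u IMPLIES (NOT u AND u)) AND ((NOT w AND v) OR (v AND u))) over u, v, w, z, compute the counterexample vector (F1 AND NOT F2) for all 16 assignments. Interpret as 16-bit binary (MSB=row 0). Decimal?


F1 = ((w OR (z IMPLIES u)) XOR ((u XOR NOT z) AND (u XOR NOT w)))
F2 = ((NOT u IMPLIES (NOT u AND u)) AND ((NOT w AND v) OR (v AND u)))
Counterexample to F1=>F2 is where F1=1 and F2=0.
Evaluate each row (bits = u,v,w,z, MSB first):
  row 0 [0000]: F1=0 F2=0 -> F1&~F2 -> 0
  row 1 [0001]: F1=0 F2=0 -> F1&~F2 -> 0
  row 2 [0010]: F1=1 F2=0 -> F1&~F2 -> 1
  row 3 [0011]: F1=1 F2=0 -> F1&~F2 -> 1
  row 4 [0100]: F1=0 F2=0 -> F1&~F2 -> 0
  row 5 [0101]: F1=0 F2=0 -> F1&~F2 -> 0
  row 6 [0110]: F1=1 F2=0 -> F1&~F2 -> 1
  row 7 [0111]: F1=1 F2=0 -> F1&~F2 -> 1
  row 8 [1000]: F1=1 F2=0 -> F1&~F2 -> 1
  row 9 [1001]: F1=1 F2=0 -> F1&~F2 -> 1
  row 10 [1010]: F1=1 F2=0 -> F1&~F2 -> 1
  row 11 [1011]: F1=0 F2=0 -> F1&~F2 -> 0
  row 12 [1100]: F1=1 F2=1 -> F1&~F2 -> 0
  row 13 [1101]: F1=1 F2=1 -> F1&~F2 -> 0
  row 14 [1110]: F1=1 F2=1 -> F1&~F2 -> 0
  row 15 [1111]: F1=0 F2=1 -> F1&~F2 -> 0
Full result column, 4 rows per line (u,v fixed per line; w,z runs 00..11 left to right):
  rows 0-3 [u,v=00]: 0011  = hex 3
  rows 4-7 [u,v=01]: 0011  = hex 3
  rows 8-11 [u,v=10]: 1110  = hex E
  rows 12-15 [u,v=11]: 0000  = hex 0
Counterexample vector (row 0 .. row 15) = 0011001111100000
Output column grouped in 4s = 0011 0011 1110 0000 = 0x33E0
Convert to decimal digit by digit (value = value*16 + digit):
  3 -> 3
  3*16 + 3 = 51
  51*16 + 14 (E) = 830
  830*16 + 0 = 13280
Decimal = 13280

13280


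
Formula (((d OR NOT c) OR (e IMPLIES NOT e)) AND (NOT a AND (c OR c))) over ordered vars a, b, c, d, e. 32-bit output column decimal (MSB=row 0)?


Formula: (((d OR NOT c) OR (e IMPLIES NOT e)) AND (NOT a AND (c OR c))) over a, b, c, d, e (32 rows)
Evaluate each row (bits = a,b,c,d,e, MSB first):
  row 0 [00000]: (((0 OR NOT 0) OR (0 IMPLIES NOT 0)) AND (NOT 0 AND (0 OR 0))) -> 0
  row 1 [00001]: (((0 OR NOT 0) OR (1 IMPLIES NOT 1)) AND (NOT 0 AND (0 OR 0))) -> 0
  row 2 [00010]: (((1 OR NOT 0) OR (0 IMPLIES NOT 0)) AND (NOT 0 AND (0 OR 0))) -> 0
  row 3 [00011]: (((1 OR NOT 0) OR (1 IMPLIES NOT 1)) AND (NOT 0 AND (0 OR 0))) -> 0
  row 4 [00100]: (((0 OR NOT 1) OR (0 IMPLIES NOT 0)) AND (NOT 0 AND (1 OR 1))) -> 1
  row 5 [00101]: (((0 OR NOT 1) OR (1 IMPLIES NOT 1)) AND (NOT 0 AND (1 OR 1))) -> 0
  row 6 [00110]: (((1 OR NOT 1) OR (0 IMPLIES NOT 0)) AND (NOT 0 AND (1 OR 1))) -> 1
  row 7 [00111]: (((1 OR NOT 1) OR (1 IMPLIES NOT 1)) AND (NOT 0 AND (1 OR 1))) -> 1
  row 8 [01000]: (((0 OR NOT 0) OR (0 IMPLIES NOT 0)) AND (NOT 0 AND (0 OR 0))) -> 0
  row 9 [01001]: (((0 OR NOT 0) OR (1 IMPLIES NOT 1)) AND (NOT 0 AND (0 OR 0))) -> 0
  row 10 [01010]: (((1 OR NOT 0) OR (0 IMPLIES NOT 0)) AND (NOT 0 AND (0 OR 0))) -> 0
  row 11 [01011]: (((1 OR NOT 0) OR (1 IMPLIES NOT 1)) AND (NOT 0 AND (0 OR 0))) -> 0
  row 12 [01100]: (((0 OR NOT 1) OR (0 IMPLIES NOT 0)) AND (NOT 0 AND (1 OR 1))) -> 1
  row 13 [01101]: (((0 OR NOT 1) OR (1 IMPLIES NOT 1)) AND (NOT 0 AND (1 OR 1))) -> 0
  row 14 [01110]: (((1 OR NOT 1) OR (0 IMPLIES NOT 0)) AND (NOT 0 AND (1 OR 1))) -> 1
  row 15 [01111]: (((1 OR NOT 1) OR (1 IMPLIES NOT 1)) AND (NOT 0 AND (1 OR 1))) -> 1
  row 16 [10000]: (((0 OR NOT 0) OR (0 IMPLIES NOT 0)) AND (NOT 1 AND (0 OR 0))) -> 0
  row 17 [10001]: (((0 OR NOT 0) OR (1 IMPLIES NOT 1)) AND (NOT 1 AND (0 OR 0))) -> 0
  row 18 [10010]: (((1 OR NOT 0) OR (0 IMPLIES NOT 0)) AND (NOT 1 AND (0 OR 0))) -> 0
  row 19 [10011]: (((1 OR NOT 0) OR (1 IMPLIES NOT 1)) AND (NOT 1 AND (0 OR 0))) -> 0
  row 20 [10100]: (((0 OR NOT 1) OR (0 IMPLIES NOT 0)) AND (NOT 1 AND (1 OR 1))) -> 0
  row 21 [10101]: (((0 OR NOT 1) OR (1 IMPLIES NOT 1)) AND (NOT 1 AND (1 OR 1))) -> 0
  row 22 [10110]: (((1 OR NOT 1) OR (0 IMPLIES NOT 0)) AND (NOT 1 AND (1 OR 1))) -> 0
  row 23 [10111]: (((1 OR NOT 1) OR (1 IMPLIES NOT 1)) AND (NOT 1 AND (1 OR 1))) -> 0
  row 24 [11000]: (((0 OR NOT 0) OR (0 IMPLIES NOT 0)) AND (NOT 1 AND (0 OR 0))) -> 0
  row 25 [11001]: (((0 OR NOT 0) OR (1 IMPLIES NOT 1)) AND (NOT 1 AND (0 OR 0))) -> 0
  row 26 [11010]: (((1 OR NOT 0) OR (0 IMPLIES NOT 0)) AND (NOT 1 AND (0 OR 0))) -> 0
  row 27 [11011]: (((1 OR NOT 0) OR (1 IMPLIES NOT 1)) AND (NOT 1 AND (0 OR 0))) -> 0
  row 28 [11100]: (((0 OR NOT 1) OR (0 IMPLIES NOT 0)) AND (NOT 1 AND (1 OR 1))) -> 0
  row 29 [11101]: (((0 OR NOT 1) OR (1 IMPLIES NOT 1)) AND (NOT 1 AND (1 OR 1))) -> 0
  row 30 [11110]: (((1 OR NOT 1) OR (0 IMPLIES NOT 0)) AND (NOT 1 AND (1 OR 1))) -> 0
  row 31 [11111]: (((1 OR NOT 1) OR (1 IMPLIES NOT 1)) AND (NOT 1 AND (1 OR 1))) -> 0
Full result column, 4 rows per line (a,b,c fixed per line; d,e runs 00..11 left to right):
  rows 0-3 [a,b,c=000]: 0000  = hex 0
  rows 4-7 [a,b,c=001]: 1011  = hex B
  rows 8-11 [a,b,c=010]: 0000  = hex 0
  rows 12-15 [a,b,c=011]: 1011  = hex B
  rows 16-19 [a,b,c=100]: 0000  = hex 0
  rows 20-23 [a,b,c=101]: 0000  = hex 0
  rows 24-27 [a,b,c=110]: 0000  = hex 0
  rows 28-31 [a,b,c=111]: 0000  = hex 0
Output column (row 0 .. row 31) = 00001011000010110000000000000000
Output column grouped in 4s = 0000 1011 0000 1011 0000 0000 0000 0000 = 0x0B0B0000
Convert to decimal digit by digit (value = value*16 + digit):
  0 -> 0
  0*16 + 11 (B) = 11
  11*16 + 0 = 176
  176*16 + 11 (B) = 2827
  2827*16 + 0 = 45232
  45232*16 + 0 = 723712
  723712*16 + 0 = 11579392
  11579392*16 + 0 = 185270272
Decimal = 185270272

185270272


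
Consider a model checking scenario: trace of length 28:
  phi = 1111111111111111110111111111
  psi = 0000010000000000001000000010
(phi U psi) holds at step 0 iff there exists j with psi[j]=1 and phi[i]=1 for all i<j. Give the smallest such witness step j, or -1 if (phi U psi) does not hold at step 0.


(phi U psi) at 0: need smallest j with psi[j]=1 and phi[i]=1 for all i in [0,j).
Scan from step 0:
  step 0: phi=1, psi=0 -> continue
  step 1: phi=1, psi=0 -> continue
  step 2: phi=1, psi=0 -> continue
  step 3: phi=1, psi=0 -> continue
  step 5: psi=1 and phi held for [0,5) -> witness found
Witness step = 5

5


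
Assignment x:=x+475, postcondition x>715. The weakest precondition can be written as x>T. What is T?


Formula: wp(x:=E, P) = P[E/x] (substitute E for x in postcondition)
Step 1: Postcondition: x>715
Step 2: Substitute x+475 for x: x+475>715
Step 3: Solve for x: x > 715-475 = 240

240


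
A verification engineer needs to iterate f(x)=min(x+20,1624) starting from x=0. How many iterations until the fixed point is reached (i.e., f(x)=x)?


Step 1: x=0, cap=1624, increment=20
Step 2: x grows by 20 each step until capped at 1624; fixed point is x=1624
Step 3: iterations = ceil(1624/20) = 82

82


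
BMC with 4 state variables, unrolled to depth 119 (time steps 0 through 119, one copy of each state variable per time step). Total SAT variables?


BMC unrolls to depth k, creating one copy of each state var for steps 0..k.
Step count = 119 + 1 = 120 (steps 0 through 119)
Vars per step = 4
Total = 4 * 120 = 480

480


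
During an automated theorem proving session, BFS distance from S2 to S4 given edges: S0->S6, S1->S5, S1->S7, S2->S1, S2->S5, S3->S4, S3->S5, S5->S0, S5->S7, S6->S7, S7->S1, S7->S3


BFS layer-by-layer from S2:
  dist 0: {S2}
  dist 1: {S1, S5}
  dist 2: {S0, S7}
  dist 3: {S3, S6}
  dist 4: {S4}
  -> S4 reached at distance 4
Shortest path length = 4

4


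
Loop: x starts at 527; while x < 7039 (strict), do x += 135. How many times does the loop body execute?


Step 1: x goes from 527 toward 7039 by 135; the body runs while x<7039, so iterations = ceil((bound-start)/step)
Step 2: Distance=6512
Step 3: ceil(6512/135)=49

49


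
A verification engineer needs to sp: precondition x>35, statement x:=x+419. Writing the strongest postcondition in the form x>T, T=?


Formula: sp(P, x:=E) = exists old_x. (x = E[old_x/x]) AND P[old_x/x] (old_x is the value of x before the assignment; eliminate old_x by solving x = E[old_x/x] for old_x)
Step 1: Precondition P: x>35, i.e. old_x > 35
Step 2: Assignment gives x = old_x + 419, so old_x = x - 419
Step 3: Substitute into P: x - 419 > 35
Step 4: Simplify: x > 35+419 = 454

454


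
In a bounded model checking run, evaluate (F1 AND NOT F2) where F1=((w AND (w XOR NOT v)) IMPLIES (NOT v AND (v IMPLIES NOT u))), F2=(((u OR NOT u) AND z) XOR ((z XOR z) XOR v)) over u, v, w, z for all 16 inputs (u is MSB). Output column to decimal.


F1 = ((w AND (w XOR NOT v)) IMPLIES (NOT v AND (v IMPLIES NOT u)))
F2 = (((u OR NOT u) AND z) XOR ((z XOR z) XOR v))
Counterexample to F1=>F2 is where F1=1 and F2=0.
Evaluate each row (bits = u,v,w,z, MSB first):
  row 0 [0000]: F1=1 F2=0 -> F1&~F2 -> 1
  row 1 [0001]: F1=1 F2=1 -> F1&~F2 -> 0
  row 2 [0010]: F1=1 F2=0 -> F1&~F2 -> 1
  row 3 [0011]: F1=1 F2=1 -> F1&~F2 -> 0
  row 4 [0100]: F1=1 F2=1 -> F1&~F2 -> 0
  row 5 [0101]: F1=1 F2=0 -> F1&~F2 -> 1
  row 6 [0110]: F1=0 F2=1 -> F1&~F2 -> 0
  row 7 [0111]: F1=0 F2=0 -> F1&~F2 -> 0
  row 8 [1000]: F1=1 F2=0 -> F1&~F2 -> 1
  row 9 [1001]: F1=1 F2=1 -> F1&~F2 -> 0
  row 10 [1010]: F1=1 F2=0 -> F1&~F2 -> 1
  row 11 [1011]: F1=1 F2=1 -> F1&~F2 -> 0
  row 12 [1100]: F1=1 F2=1 -> F1&~F2 -> 0
  row 13 [1101]: F1=1 F2=0 -> F1&~F2 -> 1
  row 14 [1110]: F1=0 F2=1 -> F1&~F2 -> 0
  row 15 [1111]: F1=0 F2=0 -> F1&~F2 -> 0
Full result column, 4 rows per line (u,v fixed per line; w,z runs 00..11 left to right):
  rows 0-3 [u,v=00]: 1010  = hex A
  rows 4-7 [u,v=01]: 0100  = hex 4
  rows 8-11 [u,v=10]: 1010  = hex A
  rows 12-15 [u,v=11]: 0100  = hex 4
Counterexample vector (row 0 .. row 15) = 1010010010100100
Output column grouped in 4s = 1010 0100 1010 0100 = 0xA4A4
Convert to decimal digit by digit (value = value*16 + digit):
  A -> 10
  10*16 + 4 = 164
  164*16 + 10 (A) = 2634
  2634*16 + 4 = 42148
Decimal = 42148

42148


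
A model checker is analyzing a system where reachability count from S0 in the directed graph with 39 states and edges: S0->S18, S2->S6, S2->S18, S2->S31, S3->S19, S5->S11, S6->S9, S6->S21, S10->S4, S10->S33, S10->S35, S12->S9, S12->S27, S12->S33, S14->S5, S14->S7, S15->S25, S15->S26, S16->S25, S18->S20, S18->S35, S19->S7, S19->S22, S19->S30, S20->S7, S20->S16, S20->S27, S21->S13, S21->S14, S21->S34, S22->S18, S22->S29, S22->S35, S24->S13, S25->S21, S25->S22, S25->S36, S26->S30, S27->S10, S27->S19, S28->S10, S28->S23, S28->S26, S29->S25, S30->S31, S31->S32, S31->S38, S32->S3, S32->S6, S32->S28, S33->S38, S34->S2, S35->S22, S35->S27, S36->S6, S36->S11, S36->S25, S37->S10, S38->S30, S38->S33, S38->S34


BFS from S0:
  layer 0: {S0}
  layer 1: {S18}
  layer 2: {S20, S35}
  layer 3: {S7, S16, S22, S27}
  layer 4: {S10, S19, S25, S29}
  layer 5: {S4, S21, S30, S33, S36}
  layer 6: {S6, S11, S13, S14, S31, S34, S38}
  layer 7: {S2, S5, S9, S32}
  layer 8: {S3, S28}
  layer 9: {S23, S26}
Reachable set: {S0, S2, S3, S4, S5, S6, S7, S9, S10, S11, S13, S14, S16, S18, S19, S20, S21, S22, S23, S25, S26, S27, S28, S29, S30, S31, S32, S33, S34, S35, S36, S38}
Count = 32

32


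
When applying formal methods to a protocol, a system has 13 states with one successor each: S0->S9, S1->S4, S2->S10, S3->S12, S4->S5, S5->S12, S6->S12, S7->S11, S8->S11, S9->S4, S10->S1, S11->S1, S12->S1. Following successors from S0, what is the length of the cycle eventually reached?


Trace from S0 until a state repeats:
  S0 -> S9 -> S4 -> S5 -> S12 -> S1 -> S4
S4 first seen at step 2, revisited at step 6.
Cycle length = 6 - 2 = 4

4


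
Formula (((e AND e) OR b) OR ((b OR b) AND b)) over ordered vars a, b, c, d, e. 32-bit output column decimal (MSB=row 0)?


Formula: (((e AND e) OR b) OR ((b OR b) AND b)) over a, b, c, d, e (32 rows)
Evaluate each row (bits = a,b,c,d,e, MSB first):
  row 0 [00000]: (((0 AND 0) OR 0) OR ((0 OR 0) AND 0)) -> 0
  row 1 [00001]: (((1 AND 1) OR 0) OR ((0 OR 0) AND 0)) -> 1
  row 2 [00010]: (((0 AND 0) OR 0) OR ((0 OR 0) AND 0)) -> 0
  row 3 [00011]: (((1 AND 1) OR 0) OR ((0 OR 0) AND 0)) -> 1
  row 4 [00100]: (((0 AND 0) OR 0) OR ((0 OR 0) AND 0)) -> 0
  row 5 [00101]: (((1 AND 1) OR 0) OR ((0 OR 0) AND 0)) -> 1
  row 6 [00110]: (((0 AND 0) OR 0) OR ((0 OR 0) AND 0)) -> 0
  row 7 [00111]: (((1 AND 1) OR 0) OR ((0 OR 0) AND 0)) -> 1
  row 8 [01000]: (((0 AND 0) OR 1) OR ((1 OR 1) AND 1)) -> 1
  row 9 [01001]: (((1 AND 1) OR 1) OR ((1 OR 1) AND 1)) -> 1
  row 10 [01010]: (((0 AND 0) OR 1) OR ((1 OR 1) AND 1)) -> 1
  row 11 [01011]: (((1 AND 1) OR 1) OR ((1 OR 1) AND 1)) -> 1
  row 12 [01100]: (((0 AND 0) OR 1) OR ((1 OR 1) AND 1)) -> 1
  row 13 [01101]: (((1 AND 1) OR 1) OR ((1 OR 1) AND 1)) -> 1
  row 14 [01110]: (((0 AND 0) OR 1) OR ((1 OR 1) AND 1)) -> 1
  row 15 [01111]: (((1 AND 1) OR 1) OR ((1 OR 1) AND 1)) -> 1
  row 16 [10000]: (((0 AND 0) OR 0) OR ((0 OR 0) AND 0)) -> 0
  row 17 [10001]: (((1 AND 1) OR 0) OR ((0 OR 0) AND 0)) -> 1
  row 18 [10010]: (((0 AND 0) OR 0) OR ((0 OR 0) AND 0)) -> 0
  row 19 [10011]: (((1 AND 1) OR 0) OR ((0 OR 0) AND 0)) -> 1
  row 20 [10100]: (((0 AND 0) OR 0) OR ((0 OR 0) AND 0)) -> 0
  row 21 [10101]: (((1 AND 1) OR 0) OR ((0 OR 0) AND 0)) -> 1
  row 22 [10110]: (((0 AND 0) OR 0) OR ((0 OR 0) AND 0)) -> 0
  row 23 [10111]: (((1 AND 1) OR 0) OR ((0 OR 0) AND 0)) -> 1
  row 24 [11000]: (((0 AND 0) OR 1) OR ((1 OR 1) AND 1)) -> 1
  row 25 [11001]: (((1 AND 1) OR 1) OR ((1 OR 1) AND 1)) -> 1
  row 26 [11010]: (((0 AND 0) OR 1) OR ((1 OR 1) AND 1)) -> 1
  row 27 [11011]: (((1 AND 1) OR 1) OR ((1 OR 1) AND 1)) -> 1
  row 28 [11100]: (((0 AND 0) OR 1) OR ((1 OR 1) AND 1)) -> 1
  row 29 [11101]: (((1 AND 1) OR 1) OR ((1 OR 1) AND 1)) -> 1
  row 30 [11110]: (((0 AND 0) OR 1) OR ((1 OR 1) AND 1)) -> 1
  row 31 [11111]: (((1 AND 1) OR 1) OR ((1 OR 1) AND 1)) -> 1
Full result column, 4 rows per line (a,b,c fixed per line; d,e runs 00..11 left to right):
  rows 0-3 [a,b,c=000]: 0101  = hex 5
  rows 4-7 [a,b,c=001]: 0101  = hex 5
  rows 8-11 [a,b,c=010]: 1111  = hex F
  rows 12-15 [a,b,c=011]: 1111  = hex F
  rows 16-19 [a,b,c=100]: 0101  = hex 5
  rows 20-23 [a,b,c=101]: 0101  = hex 5
  rows 24-27 [a,b,c=110]: 1111  = hex F
  rows 28-31 [a,b,c=111]: 1111  = hex F
Output column (row 0 .. row 31) = 01010101111111110101010111111111
Output column grouped in 4s = 0101 0101 1111 1111 0101 0101 1111 1111 = 0x55FF55FF
Convert to decimal digit by digit (value = value*16 + digit):
  5 -> 5
  5*16 + 5 = 85
  85*16 + 15 (F) = 1375
  1375*16 + 15 (F) = 22015
  22015*16 + 5 = 352245
  352245*16 + 5 = 5635925
  5635925*16 + 15 (F) = 90174815
  90174815*16 + 15 (F) = 1442797055
Decimal = 1442797055

1442797055


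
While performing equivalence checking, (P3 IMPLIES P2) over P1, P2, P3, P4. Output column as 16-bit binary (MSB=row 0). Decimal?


Formula: (P3 IMPLIES P2) over P1, P2, P3, P4 (16 rows)
Evaluate each row (bits = P1,P2,P3,P4, MSB first):
  row 0 [0000]: (0 IMPLIES 0) -> 1
  row 1 [0001]: (0 IMPLIES 0) -> 1
  row 2 [0010]: (1 IMPLIES 0) -> 0
  row 3 [0011]: (1 IMPLIES 0) -> 0
  row 4 [0100]: (0 IMPLIES 1) -> 1
  row 5 [0101]: (0 IMPLIES 1) -> 1
  row 6 [0110]: (1 IMPLIES 1) -> 1
  row 7 [0111]: (1 IMPLIES 1) -> 1
  row 8 [1000]: (0 IMPLIES 0) -> 1
  row 9 [1001]: (0 IMPLIES 0) -> 1
  row 10 [1010]: (1 IMPLIES 0) -> 0
  row 11 [1011]: (1 IMPLIES 0) -> 0
  row 12 [1100]: (0 IMPLIES 1) -> 1
  row 13 [1101]: (0 IMPLIES 1) -> 1
  row 14 [1110]: (1 IMPLIES 1) -> 1
  row 15 [1111]: (1 IMPLIES 1) -> 1
Full result column, 4 rows per line (P1,P2 fixed per line; P3,P4 runs 00..11 left to right):
  rows 0-3 [P1,P2=00]: 1100  = hex C
  rows 4-7 [P1,P2=01]: 1111  = hex F
  rows 8-11 [P1,P2=10]: 1100  = hex C
  rows 12-15 [P1,P2=11]: 1111  = hex F
Output column (row 0 .. row 15) = 1100111111001111
Output column grouped in 4s = 1100 1111 1100 1111 = 0xCFCF
Convert to decimal digit by digit (value = value*16 + digit):
  C -> 12
  12*16 + 15 (F) = 207
  207*16 + 12 (C) = 3324
  3324*16 + 15 (F) = 53199
Decimal = 53199

53199


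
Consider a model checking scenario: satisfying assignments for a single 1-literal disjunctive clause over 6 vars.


Step 1: Total=2^6=64
Step 2: Unsat when all 1 false: 2^5=32
Step 3: Sat=64-32=32

32


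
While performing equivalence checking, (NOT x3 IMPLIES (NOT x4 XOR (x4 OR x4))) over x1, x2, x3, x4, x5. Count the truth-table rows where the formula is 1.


Formula: (NOT x3 IMPLIES (NOT x4 XOR (x4 OR x4))) over 5 vars (32 rows)
Evaluate each row (x1, x2, x3, x4, x5 as bits, MSB first):
  row 0 [00000]: (NOT 0 IMPLIES (NOT 0 XOR (0 OR 0))) -> 1
  row 1 [00001]: (NOT 0 IMPLIES (NOT 0 XOR (0 OR 0))) -> 1
  row 2 [00010]: (NOT 0 IMPLIES (NOT 1 XOR (1 OR 1))) -> 1
  row 3 [00011]: (NOT 0 IMPLIES (NOT 1 XOR (1 OR 1))) -> 1
  row 4 [00100]: (NOT 1 IMPLIES (NOT 0 XOR (0 OR 0))) -> 1
  row 5 [00101]: (NOT 1 IMPLIES (NOT 0 XOR (0 OR 0))) -> 1
  row 6 [00110]: (NOT 1 IMPLIES (NOT 1 XOR (1 OR 1))) -> 1
  row 7 [00111]: (NOT 1 IMPLIES (NOT 1 XOR (1 OR 1))) -> 1
  row 8 [01000]: (NOT 0 IMPLIES (NOT 0 XOR (0 OR 0))) -> 1
  row 9 [01001]: (NOT 0 IMPLIES (NOT 0 XOR (0 OR 0))) -> 1
  row 10 [01010]: (NOT 0 IMPLIES (NOT 1 XOR (1 OR 1))) -> 1
  row 11 [01011]: (NOT 0 IMPLIES (NOT 1 XOR (1 OR 1))) -> 1
  row 12 [01100]: (NOT 1 IMPLIES (NOT 0 XOR (0 OR 0))) -> 1
  row 13 [01101]: (NOT 1 IMPLIES (NOT 0 XOR (0 OR 0))) -> 1
  row 14 [01110]: (NOT 1 IMPLIES (NOT 1 XOR (1 OR 1))) -> 1
  row 15 [01111]: (NOT 1 IMPLIES (NOT 1 XOR (1 OR 1))) -> 1
  row 16 [10000]: (NOT 0 IMPLIES (NOT 0 XOR (0 OR 0))) -> 1
  row 17 [10001]: (NOT 0 IMPLIES (NOT 0 XOR (0 OR 0))) -> 1
  row 18 [10010]: (NOT 0 IMPLIES (NOT 1 XOR (1 OR 1))) -> 1
  row 19 [10011]: (NOT 0 IMPLIES (NOT 1 XOR (1 OR 1))) -> 1
  row 20 [10100]: (NOT 1 IMPLIES (NOT 0 XOR (0 OR 0))) -> 1
  row 21 [10101]: (NOT 1 IMPLIES (NOT 0 XOR (0 OR 0))) -> 1
  row 22 [10110]: (NOT 1 IMPLIES (NOT 1 XOR (1 OR 1))) -> 1
  row 23 [10111]: (NOT 1 IMPLIES (NOT 1 XOR (1 OR 1))) -> 1
  row 24 [11000]: (NOT 0 IMPLIES (NOT 0 XOR (0 OR 0))) -> 1
  row 25 [11001]: (NOT 0 IMPLIES (NOT 0 XOR (0 OR 0))) -> 1
  row 26 [11010]: (NOT 0 IMPLIES (NOT 1 XOR (1 OR 1))) -> 1
  row 27 [11011]: (NOT 0 IMPLIES (NOT 1 XOR (1 OR 1))) -> 1
  row 28 [11100]: (NOT 1 IMPLIES (NOT 0 XOR (0 OR 0))) -> 1
  row 29 [11101]: (NOT 1 IMPLIES (NOT 0 XOR (0 OR 0))) -> 1
  row 30 [11110]: (NOT 1 IMPLIES (NOT 1 XOR (1 OR 1))) -> 1
  row 31 [11111]: (NOT 1 IMPLIES (NOT 1 XOR (1 OR 1))) -> 1
Full result column, 8 rows per line (x1,x2 fixed per line; x3,x4,x5 runs 000..111 left to right):
  rows 0-7 [x1,x2=00]: 11111111  (ones: 8)
  rows 8-15 [x1,x2=01]: 11111111  (ones: 8)
  rows 16-23 [x1,x2=10]: 11111111  (ones: 8)
  rows 24-31 [x1,x2=11]: 11111111  (ones: 8)
Count of 1-rows = 8+8+8+8 = 32

32


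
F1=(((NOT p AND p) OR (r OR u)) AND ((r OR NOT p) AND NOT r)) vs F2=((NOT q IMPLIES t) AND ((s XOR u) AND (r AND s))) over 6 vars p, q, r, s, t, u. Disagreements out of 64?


F1 = (((NOT p AND p) OR (r OR u)) AND ((r OR NOT p) AND NOT r))
F2 = ((NOT q IMPLIES t) AND ((s XOR u) AND (r AND s)))
Evaluate both on each of 64 rows (bits = p,q,r,s,t,u):
  row 0 [000000]: F1=0 F2=0 -> 0
  row 1 [000001]: F1=1 F2=0 (differ) -> 1
  row 2 [000010]: F1=0 F2=0 -> 0
  row 3 [000011]: F1=1 F2=0 (differ) -> 1
  row 4 [000100]: F1=0 F2=0 -> 0
  (every remaining row is evaluated the same way; all 64 results are listed next)
Full result column, 8 rows per line (p,q,r fixed per line; s,t,u runs 000..111 left to right):
  rows 0-7 [p,q,r=000]: 01010101  (ones: 4)
  rows 8-15 [p,q,r=001]: 00000010  (ones: 1)
  rows 16-23 [p,q,r=010]: 01010101  (ones: 4)
  rows 24-31 [p,q,r=011]: 00001010  (ones: 2)
  rows 32-39 [p,q,r=100]: 00000000  (ones: 0)
  rows 40-47 [p,q,r=101]: 00000010  (ones: 1)
  rows 48-55 [p,q,r=110]: 00000000  (ones: 0)
  rows 56-63 [p,q,r=111]: 00001010  (ones: 2)
Disagreements = 4+1+4+2+0+1+0+2 = 14

14


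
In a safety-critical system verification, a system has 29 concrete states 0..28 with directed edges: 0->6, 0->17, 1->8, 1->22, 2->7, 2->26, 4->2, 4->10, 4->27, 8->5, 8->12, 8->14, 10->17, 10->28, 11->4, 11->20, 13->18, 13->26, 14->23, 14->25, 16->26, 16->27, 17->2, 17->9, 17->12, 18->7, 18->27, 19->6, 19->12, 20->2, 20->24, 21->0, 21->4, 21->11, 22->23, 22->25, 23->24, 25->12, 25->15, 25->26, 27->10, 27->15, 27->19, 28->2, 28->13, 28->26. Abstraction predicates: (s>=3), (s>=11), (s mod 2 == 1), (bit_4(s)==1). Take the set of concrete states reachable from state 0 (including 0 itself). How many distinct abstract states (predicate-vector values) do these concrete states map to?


BFS from 0:
Concrete reachable: {0, 2, 6, 7, 9, 12, 17, 26}
Abstract via predicates (s>=3), (s>=11), (s mod 2 == 1), (bit_4(s)==1):
  (0,0,0,0) <- {0, 2}
  (1,0,0,0) <- {6}
  (1,0,1,0) <- {7, 9}
  (1,1,0,0) <- {12}
  (1,1,0,1) <- {26}
  (1,1,1,1) <- {17}
Distinct abstract states = 6

6


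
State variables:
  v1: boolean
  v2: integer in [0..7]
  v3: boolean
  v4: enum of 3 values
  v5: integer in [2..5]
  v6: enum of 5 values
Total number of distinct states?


State space = product of domain sizes of all variables.
Domain sizes:
  v1 (boolean): 2
  v2 (integer in [0..7]): 8
  v3 (boolean): 2
  v4 (enum of 3 values): 3
  v5 (integer in [2..5]): 4
  v6 (enum of 5 values): 5
Product = 2 * 8 * 2 * 3 * 4 * 5 = 1920

1920


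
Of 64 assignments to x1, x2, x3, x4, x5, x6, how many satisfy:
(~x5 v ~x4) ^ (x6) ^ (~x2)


CNF with 3 clauses over 6 vars (64 assignments).
An assignment satisfies CNF iff every clause has >=1 true literal.
Check each row (bits = x1,x2,x3,x4,x5,x6; clause T/F shown):
  row 0 [000000]: clauses=TFT -> 0
  row 1 [000001]: clauses=TTT -> 1
  row 2 [000010]: clauses=TFT -> 0
  row 3 [000011]: clauses=TTT -> 1
  row 4 [000100]: clauses=TFT -> 0
  (every remaining row is evaluated the same way; all 64 results are listed next)
Full result column, 8 rows per line (x1,x2,x3 fixed per line; x4,x5,x6 runs 000..111 left to right):
  rows 0-7 [x1,x2,x3=000]: 01010100  (ones: 3)
  rows 8-15 [x1,x2,x3=001]: 01010100  (ones: 3)
  rows 16-23 [x1,x2,x3=010]: 00000000  (ones: 0)
  rows 24-31 [x1,x2,x3=011]: 00000000  (ones: 0)
  rows 32-39 [x1,x2,x3=100]: 01010100  (ones: 3)
  rows 40-47 [x1,x2,x3=101]: 01010100  (ones: 3)
  rows 48-55 [x1,x2,x3=110]: 00000000  (ones: 0)
  rows 56-63 [x1,x2,x3=111]: 00000000  (ones: 0)
Satisfying assignments = 3+3+0+0+3+3+0+0 = 12

12


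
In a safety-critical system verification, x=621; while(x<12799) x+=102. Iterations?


Step 1: x goes from 621 toward 12799 by 102; the body runs while x<12799, so iterations = ceil((bound-start)/step)
Step 2: Distance=12178
Step 3: ceil(12178/102)=120

120


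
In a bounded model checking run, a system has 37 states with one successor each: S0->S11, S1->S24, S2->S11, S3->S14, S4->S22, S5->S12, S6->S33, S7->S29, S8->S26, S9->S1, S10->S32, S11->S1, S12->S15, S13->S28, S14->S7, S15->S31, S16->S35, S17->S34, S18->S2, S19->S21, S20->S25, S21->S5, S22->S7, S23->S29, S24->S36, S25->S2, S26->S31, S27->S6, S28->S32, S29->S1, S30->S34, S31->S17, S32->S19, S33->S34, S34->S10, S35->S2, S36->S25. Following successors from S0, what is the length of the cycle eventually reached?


Trace from S0 until a state repeats:
  S0 -> S11 -> S1 -> S24 -> S36 -> S25 -> S2 -> S11
S11 first seen at step 1, revisited at step 7.
Cycle length = 7 - 1 = 6

6


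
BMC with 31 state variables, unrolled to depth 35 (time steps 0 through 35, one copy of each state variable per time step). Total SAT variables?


BMC unrolls to depth k, creating one copy of each state var for steps 0..k.
Step count = 35 + 1 = 36 (steps 0 through 35)
Vars per step = 31
Total = 31 * 36 = 1116

1116


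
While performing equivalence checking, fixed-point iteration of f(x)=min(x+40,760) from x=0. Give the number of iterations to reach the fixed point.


Step 1: x=0, cap=760, increment=40
Step 2: x grows by 40 each step until capped at 760; fixed point is x=760
Step 3: iterations = ceil(760/40) = 19

19


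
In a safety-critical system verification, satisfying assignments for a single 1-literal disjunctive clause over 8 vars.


Step 1: Total=2^8=256
Step 2: Unsat when all 1 false: 2^7=128
Step 3: Sat=256-128=128

128


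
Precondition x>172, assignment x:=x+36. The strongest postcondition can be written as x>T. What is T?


Formula: sp(P, x:=E) = exists old_x. (x = E[old_x/x]) AND P[old_x/x] (old_x is the value of x before the assignment; eliminate old_x by solving x = E[old_x/x] for old_x)
Step 1: Precondition P: x>172, i.e. old_x > 172
Step 2: Assignment gives x = old_x + 36, so old_x = x - 36
Step 3: Substitute into P: x - 36 > 172
Step 4: Simplify: x > 172+36 = 208

208
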